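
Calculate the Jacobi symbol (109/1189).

-1

Reciprocity: 109 ≡ 1 and 1189 ≡ 1 (mod 4), so (109/1189) = +(1189/109).
Reduce top mod 109: now compute (99/109).
Reciprocity: 99 ≡ 3 and 109 ≡ 1 (mod 4), so (99/109) = +(109/99).
Reduce top mod 99: now compute (10/99).
Pull out 2: since 99 ≡ 3 (mod 8), (2/99) = -1.
Reciprocity: 5 ≡ 1 and 99 ≡ 3 (mod 4), so (5/99) = +(99/5).
Reduce top mod 5: now compute (4/5).
Pull out 2^2: since 5 ≡ 5 (mod 8), (2/5) = -1, so (2/5)^2 = +1.
Reached (1/5) = 1. Collecting the sign flips along the way, the symbol is -1.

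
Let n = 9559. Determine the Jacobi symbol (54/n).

Pull out 2: since 9559 ≡ 7 (mod 8), (2/9559) = +1.
Reciprocity: 27 ≡ 3 and 9559 ≡ 3 (mod 4), so (27/9559) = −(9559/27).
Reduce top mod 27: now compute (1/27).
Reached (1/27) = 1. Collecting the sign flips along the way, the symbol is -1.

-1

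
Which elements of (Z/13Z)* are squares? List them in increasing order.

1 3 4 9 10 12

Square k = 1,…,6 (k and 13−k give the same square):
1²=1, 2²=4, 3²=9, 4²≡3, 5²≡12, 6²≡10 (mod 13).
So the quadratic residues mod 13 are {1, 3, 4, 9, 10, 12}.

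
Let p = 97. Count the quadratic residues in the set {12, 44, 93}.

3

(12/97) = +1 → QR.
(44/97) = +1 → QR.
(93/97) = +1 → QR.
Total quadratic residues among the 3: 3.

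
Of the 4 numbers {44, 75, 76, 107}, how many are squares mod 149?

2

(44/149) = -1 → non-residue.
(75/149) = -1 → non-residue.
(76/149) = +1 → QR.
(107/149) = +1 → QR.
Total quadratic residues among the 4: 2.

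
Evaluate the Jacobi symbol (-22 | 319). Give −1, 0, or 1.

0

First reduce: -22 ≡ 297 (mod 319).
Reciprocity: 297 ≡ 1 and 319 ≡ 3 (mod 4), so (297/319) = +(319/297).
Reduce top mod 297: now compute (22/297).
Pull out 2: since 297 ≡ 1 (mod 8), (2/297) = +1.
Reciprocity: 11 ≡ 3 and 297 ≡ 1 (mod 4), so (11/297) = +(297/11).
Reduce top mod 11: now compute (0/11).
Top reduces to 0: gcd > 1, so the symbol is 0.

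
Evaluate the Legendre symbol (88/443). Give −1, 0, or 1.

1

Pull out 2^3: since 443 ≡ 3 (mod 8), (2/443) = -1, so (2/443)^3 = -1.
Reciprocity: 11 ≡ 3 and 443 ≡ 3 (mod 4), so (11/443) = −(443/11).
Reduce top mod 11: now compute (3/11).
Reciprocity: 3 ≡ 3 and 11 ≡ 3 (mod 4), so (3/11) = −(11/3).
Reduce top mod 3: now compute (2/3).
Pull out 2: since 3 ≡ 3 (mod 8), (2/3) = -1.
Reached (1/3) = 1. Collecting the sign flips along the way, the symbol is +1.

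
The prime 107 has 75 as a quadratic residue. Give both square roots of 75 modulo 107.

17, 90

Since 107 ≡ 3 (mod 4), a square root of 75 is 75^((107+1)/4) = 75^27 mod 107.
Repeated squaring: 75^2≡61, 75^4≡83, 75^8≡41, 75^16≡76 (mod 107).
75^27 = 75^(16+8+2+1) ≡ 90 (mod 107).
Check: 90² = 8100 ≡ 75 (mod 107). The two roots are 17 and 90.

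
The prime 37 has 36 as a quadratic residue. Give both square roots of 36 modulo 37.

6, 31

37 ≡ 1 (mod 4), so we find a root by search.
Trying successive values, 6² = 36 ≡ 36 (mod 37). The other root is 37 − 6 = 31.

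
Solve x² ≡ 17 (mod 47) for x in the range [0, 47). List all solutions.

Since 47 ≡ 3 (mod 4), a square root of 17 is 17^((47+1)/4) = 17^12 mod 47.
Repeated squaring: 17^2≡7, 17^4≡2, 17^8≡4 (mod 47).
17^12 = 17^(8+4) ≡ 8 (mod 47).
Check: 8² = 64 ≡ 17 (mod 47). The two roots are 8 and 39.

8, 39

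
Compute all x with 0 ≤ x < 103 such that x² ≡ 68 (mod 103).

Since 103 ≡ 3 (mod 4), a square root of 68 is 68^((103+1)/4) = 68^26 mod 103.
Repeated squaring: 68^2≡92, 68^4≡18, 68^8≡15, 68^16≡19 (mod 103).
68^26 = 68^(16+8+2) ≡ 58 (mod 103).
Check: 58² = 3364 ≡ 68 (mod 103). The two roots are 45 and 58.

45, 58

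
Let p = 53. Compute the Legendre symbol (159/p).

0

First reduce: 159 ≡ 0 (mod 53).
Top reduces to 0: gcd > 1, so the symbol is 0.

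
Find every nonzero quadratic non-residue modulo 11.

2, 6, 7, 8, 10

Square k = 1,…,5 (k and 11−k give the same square):
1²=1, 2²=4, 3²=9, 4²≡5, 5²≡3 (mod 11).
The residues are {1, 3, 4, 5, 9}; the non-residues are the remaining 5 nonzero classes.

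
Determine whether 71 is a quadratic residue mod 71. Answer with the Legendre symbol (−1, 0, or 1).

First reduce: 71 ≡ 0 (mod 71).
Top reduces to 0: gcd > 1, so the symbol is 0.

0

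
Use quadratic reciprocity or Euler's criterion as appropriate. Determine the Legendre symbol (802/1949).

-1

Pull out 2: since 1949 ≡ 5 (mod 8), (2/1949) = -1.
Reciprocity: 401 ≡ 1 and 1949 ≡ 1 (mod 4), so (401/1949) = +(1949/401).
Reduce top mod 401: now compute (345/401).
Reciprocity: 345 ≡ 1 and 401 ≡ 1 (mod 4), so (345/401) = +(401/345).
Reduce top mod 345: now compute (56/345).
Pull out 2^3: since 345 ≡ 1 (mod 8), (2/345) = +1, so (2/345)^3 = +1.
Reciprocity: 7 ≡ 3 and 345 ≡ 1 (mod 4), so (7/345) = +(345/7).
Reduce top mod 7: now compute (2/7).
Pull out 2: since 7 ≡ 7 (mod 8), (2/7) = +1.
Reached (1/7) = 1. Collecting the sign flips along the way, the symbol is -1.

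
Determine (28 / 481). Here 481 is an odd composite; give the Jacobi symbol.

Pull out 2^2: since 481 ≡ 1 (mod 8), (2/481) = +1, so (2/481)^2 = +1.
Reciprocity: 7 ≡ 3 and 481 ≡ 1 (mod 4), so (7/481) = +(481/7).
Reduce top mod 7: now compute (5/7).
Reciprocity: 5 ≡ 1 and 7 ≡ 3 (mod 4), so (5/7) = +(7/5).
Reduce top mod 5: now compute (2/5).
Pull out 2: since 5 ≡ 5 (mod 8), (2/5) = -1.
Reached (1/5) = 1. Collecting the sign flips along the way, the symbol is -1.

-1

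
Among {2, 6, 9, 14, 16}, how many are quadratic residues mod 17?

(2/17) = +1 → QR.
(6/17) = -1 → non-residue.
(9/17) = +1 → QR.
(14/17) = -1 → non-residue.
(16/17) = +1 → QR.
Total quadratic residues among the 5: 3.

3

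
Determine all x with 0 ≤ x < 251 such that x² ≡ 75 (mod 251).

122, 129

Since 251 ≡ 3 (mod 4), a square root of 75 is 75^((251+1)/4) = 75^63 mod 251.
Repeated squaring: 75^2≡103, 75^4≡67, 75^8≡222, 75^16≡88, 75^32≡214 (mod 251).
75^63 = 75^(32+16+8+4+2+1) ≡ 122 (mod 251).
Check: 122² = 14884 ≡ 75 (mod 251). The two roots are 122 and 129.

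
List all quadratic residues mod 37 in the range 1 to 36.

Square k = 1,…,18 (k and 37−k give the same square):
1²=1, 2²=4, 3²=9, 4²=16, 5²=25, 6²=36, 7²≡12, 8²≡27, 9²≡7, 10²≡26, 11²≡10, 12²≡33, 13²≡21, 14²≡11, 15²≡3, 16²≡34, 17²≡30, 18²≡28 (mod 37).
So the quadratic residues mod 37 are {1, 3, 4, 7, 9, 10, 11, 12, 16, 21, 25, 26, 27, 28, 30, 33, 34, 36}.

1,3,4,7,9,10,11,12,16,21,25,26,27,28,30,33,34,36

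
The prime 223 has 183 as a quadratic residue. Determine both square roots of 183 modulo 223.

39, 184

Since 223 ≡ 3 (mod 4), a square root of 183 is 183^((223+1)/4) = 183^56 mod 223.
Repeated squaring: 183^2≡39, 183^4≡183, 183^8≡39, 183^16≡183, 183^32≡39 (mod 223).
183^56 = 183^(32+16+8) ≡ 39 (mod 223).
Check: 39² = 1521 ≡ 183 (mod 223). The two roots are 39 and 184.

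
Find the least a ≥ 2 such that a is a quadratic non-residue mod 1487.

(2/1487) = +1, so 2 is a residue.
(3/1487) = +1, so 3 is a residue.
(4/1487) = +1, so 4 is a residue.
(5/1487) = −1, so 5 is the smallest positive non-residue mod 1487.

5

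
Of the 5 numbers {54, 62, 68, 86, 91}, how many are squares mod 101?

(54/101) = +1 → QR.
(62/101) = -1 → non-residue.
(68/101) = +1 → QR.
(86/101) = -1 → non-residue.
(91/101) = -1 → non-residue.
Total quadratic residues among the 5: 2.

2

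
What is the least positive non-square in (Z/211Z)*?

2

(2/211) = −1, so 2 is the smallest positive non-residue mod 211.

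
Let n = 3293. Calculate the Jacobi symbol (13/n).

1

Reciprocity: 13 ≡ 1 and 3293 ≡ 1 (mod 4), so (13/3293) = +(3293/13).
Reduce top mod 13: now compute (4/13).
Pull out 2^2: since 13 ≡ 5 (mod 8), (2/13) = -1, so (2/13)^2 = +1.
Reached (1/13) = 1. Collecting the sign flips along the way, the symbol is +1.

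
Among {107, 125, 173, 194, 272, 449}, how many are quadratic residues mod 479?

4

(107/479) = +1 → QR.
(125/479) = +1 → QR.
(173/479) = +1 → QR.
(194/479) = +1 → QR.
(272/479) = -1 → non-residue.
(449/479) = -1 → non-residue.
Total quadratic residues among the 6: 4.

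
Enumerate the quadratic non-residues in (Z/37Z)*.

2 5 6 8 13 14 15 17 18 19 20 22 23 24 29 31 32 35

Square k = 1,…,18 (k and 37−k give the same square):
1²=1, 2²=4, 3²=9, 4²=16, 5²=25, 6²=36, 7²≡12, 8²≡27, 9²≡7, 10²≡26, 11²≡10, 12²≡33, 13²≡21, 14²≡11, 15²≡3, 16²≡34, 17²≡30, 18²≡28 (mod 37).
The residues are {1, 3, 4, 7, 9, 10, 11, 12, 16, 21, 25, 26, 27, 28, 30, 33, 34, 36}; the non-residues are the remaining 18 nonzero classes.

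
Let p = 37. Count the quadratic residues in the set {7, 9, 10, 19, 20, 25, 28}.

5

(7/37) = +1 → QR.
(9/37) = +1 → QR.
(10/37) = +1 → QR.
(19/37) = -1 → non-residue.
(20/37) = -1 → non-residue.
(25/37) = +1 → QR.
(28/37) = +1 → QR.
Total quadratic residues among the 7: 5.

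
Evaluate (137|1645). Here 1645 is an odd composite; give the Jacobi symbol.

1

Reciprocity: 137 ≡ 1 and 1645 ≡ 1 (mod 4), so (137/1645) = +(1645/137).
Reduce top mod 137: now compute (1/137).
Reached (1/137) = 1. Collecting the sign flips along the way, the symbol is +1.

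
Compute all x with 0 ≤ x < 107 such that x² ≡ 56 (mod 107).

22, 85

Since 107 ≡ 3 (mod 4), a square root of 56 is 56^((107+1)/4) = 56^27 mod 107.
Repeated squaring: 56^2≡33, 56^4≡19, 56^8≡40, 56^16≡102 (mod 107).
56^27 = 56^(16+8+2+1) ≡ 85 (mod 107).
Check: 85² = 7225 ≡ 56 (mod 107). The two roots are 22 and 85.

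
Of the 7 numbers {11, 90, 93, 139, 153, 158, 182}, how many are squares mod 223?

2

(11/223) = -1 → non-residue.
(90/223) = -1 → non-residue.
(93/223) = -1 → non-residue.
(139/223) = +1 → QR.
(153/223) = +1 → QR.
(158/223) = -1 → non-residue.
(182/223) = -1 → non-residue.
Total quadratic residues among the 7: 2.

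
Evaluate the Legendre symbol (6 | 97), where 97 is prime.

1

Euler's criterion: (6/97) ≡ 6^48 (mod 97).
6^2 ≡ 36 (mod 97)
6^4 ≡ 35 (mod 97)
6^8 ≡ 61 (mod 97)
6^16 ≡ 35 (mod 97)
6^32 ≡ 61 (mod 97)
6^48 = 6^(32+16) ≡ 1 (mod 97).
Result is 1, so (6/97) = 1.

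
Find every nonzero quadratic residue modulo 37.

1,3,4,7,9,10,11,12,16,21,25,26,27,28,30,33,34,36

Square k = 1,…,18 (k and 37−k give the same square):
1²=1, 2²=4, 3²=9, 4²=16, 5²=25, 6²=36, 7²≡12, 8²≡27, 9²≡7, 10²≡26, 11²≡10, 12²≡33, 13²≡21, 14²≡11, 15²≡3, 16²≡34, 17²≡30, 18²≡28 (mod 37).
So the quadratic residues mod 37 are {1, 3, 4, 7, 9, 10, 11, 12, 16, 21, 25, 26, 27, 28, 30, 33, 34, 36}.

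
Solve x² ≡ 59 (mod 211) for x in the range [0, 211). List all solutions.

Since 211 ≡ 3 (mod 4), a square root of 59 is 59^((211+1)/4) = 59^53 mod 211.
Repeated squaring: 59^2≡105, 59^4≡53, 59^8≡66, 59^16≡136, 59^32≡139 (mod 211).
59^53 = 59^(32+16+4+1) ≡ 103 (mod 211).
Check: 103² = 10609 ≡ 59 (mod 211). The two roots are 103 and 108.

103, 108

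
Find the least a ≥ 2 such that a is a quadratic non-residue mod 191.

(2/191) = +1, so 2 is a residue.
(3/191) = +1, so 3 is a residue.
(4/191) = +1, so 4 is a residue.
(5/191) = +1, so 5 is a residue.
(6/191) = +1, so 6 is a residue.
(7/191) = −1, so 7 is the smallest positive non-residue mod 191.

7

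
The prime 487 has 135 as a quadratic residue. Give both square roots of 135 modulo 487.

185, 302

Since 487 ≡ 3 (mod 4), a square root of 135 is 135^((487+1)/4) = 135^122 mod 487.
Repeated squaring: 135^2≡206, 135^4≡67, 135^8≡106, 135^16≡35, 135^32≡251, 135^64≡178 (mod 487).
135^122 = 135^(64+32+16+8+2) ≡ 185 (mod 487).
Check: 185² = 34225 ≡ 135 (mod 487). The two roots are 185 and 302.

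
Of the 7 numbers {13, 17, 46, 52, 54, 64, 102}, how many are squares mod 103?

5

(13/103) = +1 → QR.
(17/103) = +1 → QR.
(46/103) = +1 → QR.
(52/103) = +1 → QR.
(54/103) = -1 → non-residue.
(64/103) = +1 → QR.
(102/103) = -1 → non-residue.
Total quadratic residues among the 7: 5.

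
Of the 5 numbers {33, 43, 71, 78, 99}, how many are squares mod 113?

(33/113) = -1 → non-residue.
(43/113) = -1 → non-residue.
(71/113) = -1 → non-residue.
(78/113) = -1 → non-residue.
(99/113) = +1 → QR.
Total quadratic residues among the 5: 1.

1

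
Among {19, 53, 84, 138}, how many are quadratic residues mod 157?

(19/157) = +1 → QR.
(53/157) = -1 → non-residue.
(84/157) = -1 → non-residue.
(138/157) = +1 → QR.
Total quadratic residues among the 4: 2.

2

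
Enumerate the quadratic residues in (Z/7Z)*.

1,2,4

Square k = 1,…,3 (k and 7−k give the same square):
1²=1, 2²=4, 3²≡2 (mod 7).
So the quadratic residues mod 7 are {1, 2, 4}.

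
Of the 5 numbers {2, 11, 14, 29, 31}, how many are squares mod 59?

(2/59) = -1 → non-residue.
(11/59) = -1 → non-residue.
(14/59) = -1 → non-residue.
(29/59) = +1 → QR.
(31/59) = -1 → non-residue.
Total quadratic residues among the 5: 1.

1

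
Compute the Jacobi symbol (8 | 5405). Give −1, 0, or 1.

-1

Pull out 2^3: since 5405 ≡ 5 (mod 8), (2/5405) = -1, so (2/5405)^3 = -1.
Reached (1/5405) = 1. Collecting the sign flips along the way, the symbol is -1.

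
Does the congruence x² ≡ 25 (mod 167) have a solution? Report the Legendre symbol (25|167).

1

Euler's criterion: (25/167) ≡ 25^83 (mod 167).
25^2 ≡ 124 (mod 167)
25^4 ≡ 12 (mod 167)
25^8 ≡ 144 (mod 167)
25^16 ≡ 28 (mod 167)
25^32 ≡ 116 (mod 167)
25^64 ≡ 96 (mod 167)
25^83 = 25^(64+16+2+1) ≡ 1 (mod 167).
Result is 1, so (25/167) = 1.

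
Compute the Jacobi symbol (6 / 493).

Pull out 2: since 493 ≡ 5 (mod 8), (2/493) = -1.
Reciprocity: 3 ≡ 3 and 493 ≡ 1 (mod 4), so (3/493) = +(493/3).
Reduce top mod 3: now compute (1/3).
Reached (1/3) = 1. Collecting the sign flips along the way, the symbol is -1.

-1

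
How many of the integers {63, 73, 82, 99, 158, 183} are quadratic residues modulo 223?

(63/223) = +1 → QR.
(73/223) = +1 → QR.
(82/223) = +1 → QR.
(99/223) = -1 → non-residue.
(158/223) = -1 → non-residue.
(183/223) = +1 → QR.
Total quadratic residues among the 6: 4.

4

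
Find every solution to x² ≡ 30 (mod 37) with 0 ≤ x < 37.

17, 20

37 ≡ 1 (mod 4), so we find a root by search.
Trying successive values, 17² = 289 ≡ 30 (mod 37). The other root is 37 − 17 = 20.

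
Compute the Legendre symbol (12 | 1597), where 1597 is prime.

1

Pull out 2^2: since 1597 ≡ 5 (mod 8), (2/1597) = -1, so (2/1597)^2 = +1.
Reciprocity: 3 ≡ 3 and 1597 ≡ 1 (mod 4), so (3/1597) = +(1597/3).
Reduce top mod 3: now compute (1/3).
Reached (1/3) = 1. Collecting the sign flips along the way, the symbol is +1.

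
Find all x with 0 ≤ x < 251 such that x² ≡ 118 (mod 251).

108, 143

Since 251 ≡ 3 (mod 4), a square root of 118 is 118^((251+1)/4) = 118^63 mod 251.
Repeated squaring: 118^2≡119, 118^4≡105, 118^8≡232, 118^16≡110, 118^32≡52 (mod 251).
118^63 = 118^(32+16+8+4+2+1) ≡ 108 (mod 251).
Check: 108² = 11664 ≡ 118 (mod 251). The two roots are 108 and 143.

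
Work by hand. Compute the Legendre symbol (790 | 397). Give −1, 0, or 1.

1

First reduce: 790 ≡ 393 (mod 397).
Reciprocity: 393 ≡ 1 and 397 ≡ 1 (mod 4), so (393/397) = +(397/393).
Reduce top mod 393: now compute (4/393).
Pull out 2^2: since 393 ≡ 1 (mod 8), (2/393) = +1, so (2/393)^2 = +1.
Reached (1/393) = 1. Collecting the sign flips along the way, the symbol is +1.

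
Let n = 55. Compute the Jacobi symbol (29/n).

Reciprocity: 29 ≡ 1 and 55 ≡ 3 (mod 4), so (29/55) = +(55/29).
Reduce top mod 29: now compute (26/29).
Pull out 2: since 29 ≡ 5 (mod 8), (2/29) = -1.
Reciprocity: 13 ≡ 1 and 29 ≡ 1 (mod 4), so (13/29) = +(29/13).
Reduce top mod 13: now compute (3/13).
Reciprocity: 3 ≡ 3 and 13 ≡ 1 (mod 4), so (3/13) = +(13/3).
Reduce top mod 3: now compute (1/3).
Reached (1/3) = 1. Collecting the sign flips along the way, the symbol is -1.

-1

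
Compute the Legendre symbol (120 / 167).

-1

Euler's criterion: (120/167) ≡ 120^83 (mod 167).
120^2 ≡ 38 (mod 167)
120^4 ≡ 108 (mod 167)
120^8 ≡ 141 (mod 167)
120^16 ≡ 8 (mod 167)
120^32 ≡ 64 (mod 167)
120^64 ≡ 88 (mod 167)
120^83 = 120^(64+16+2+1) ≡ 166 (mod 167).
Result is 166 ≡ −1, so (120/167) = −1.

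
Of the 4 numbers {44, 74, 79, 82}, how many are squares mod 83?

(44/83) = +1 → QR.
(74/83) = -1 → non-residue.
(79/83) = -1 → non-residue.
(82/83) = -1 → non-residue.
Total quadratic residues among the 4: 1.

1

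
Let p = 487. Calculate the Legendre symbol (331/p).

Reciprocity: 331 ≡ 3 and 487 ≡ 3 (mod 4), so (331/487) = −(487/331).
Reduce top mod 331: now compute (156/331).
Pull out 2^2: since 331 ≡ 3 (mod 8), (2/331) = -1, so (2/331)^2 = +1.
Reciprocity: 39 ≡ 3 and 331 ≡ 3 (mod 4), so (39/331) = −(331/39).
Reduce top mod 39: now compute (19/39).
Reciprocity: 19 ≡ 3 and 39 ≡ 3 (mod 4), so (19/39) = −(39/19).
Reduce top mod 19: now compute (1/19).
Reached (1/19) = 1. Collecting the sign flips along the way, the symbol is -1.

-1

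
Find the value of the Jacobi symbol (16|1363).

Pull out 2^4: since 1363 ≡ 3 (mod 8), (2/1363) = -1, so (2/1363)^4 = +1.
Reached (1/1363) = 1. Collecting the sign flips along the way, the symbol is +1.

1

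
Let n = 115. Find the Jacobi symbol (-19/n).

1

First reduce: -19 ≡ 96 (mod 115).
Pull out 2^5: since 115 ≡ 3 (mod 8), (2/115) = -1, so (2/115)^5 = -1.
Reciprocity: 3 ≡ 3 and 115 ≡ 3 (mod 4), so (3/115) = −(115/3).
Reduce top mod 3: now compute (1/3).
Reached (1/3) = 1. Collecting the sign flips along the way, the symbol is +1.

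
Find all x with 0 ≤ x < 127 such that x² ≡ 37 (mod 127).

52, 75

Since 127 ≡ 3 (mod 4), a square root of 37 is 37^((127+1)/4) = 37^32 mod 127.
Repeated squaring: 37^2≡99, 37^4≡22, 37^8≡103, 37^16≡68, 37^32≡52 (mod 127).
37^32 = 37^(32) ≡ 52 (mod 127).
Check: 52² = 2704 ≡ 37 (mod 127). The two roots are 52 and 75.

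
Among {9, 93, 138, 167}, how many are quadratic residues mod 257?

1

(9/257) = +1 → QR.
(93/257) = -1 → non-residue.
(138/257) = -1 → non-residue.
(167/257) = -1 → non-residue.
Total quadratic residues among the 4: 1.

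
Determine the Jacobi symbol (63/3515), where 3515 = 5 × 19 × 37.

-1

Reciprocity: 63 ≡ 3 and 3515 ≡ 3 (mod 4), so (63/3515) = −(3515/63).
Reduce top mod 63: now compute (50/63).
Pull out 2: since 63 ≡ 7 (mod 8), (2/63) = +1.
Reciprocity: 25 ≡ 1 and 63 ≡ 3 (mod 4), so (25/63) = +(63/25).
Reduce top mod 25: now compute (13/25).
Reciprocity: 13 ≡ 1 and 25 ≡ 1 (mod 4), so (13/25) = +(25/13).
Reduce top mod 13: now compute (12/13).
Pull out 2^2: since 13 ≡ 5 (mod 8), (2/13) = -1, so (2/13)^2 = +1.
Reciprocity: 3 ≡ 3 and 13 ≡ 1 (mod 4), so (3/13) = +(13/3).
Reduce top mod 3: now compute (1/3).
Reached (1/3) = 1. Collecting the sign flips along the way, the symbol is -1.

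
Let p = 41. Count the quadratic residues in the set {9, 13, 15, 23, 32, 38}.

(9/41) = +1 → QR.
(13/41) = -1 → non-residue.
(15/41) = -1 → non-residue.
(23/41) = +1 → QR.
(32/41) = +1 → QR.
(38/41) = -1 → non-residue.
Total quadratic residues among the 6: 3.

3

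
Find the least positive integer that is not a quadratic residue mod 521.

(2/521) = +1, so 2 is a residue.
(3/521) = −1, so 3 is the smallest positive non-residue mod 521.

3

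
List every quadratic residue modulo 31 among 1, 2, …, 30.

1,2,4,5,7,8,9,10,14,16,18,19,20,25,28

Square k = 1,…,15 (k and 31−k give the same square):
1²=1, 2²=4, 3²=9, 4²=16, 5²=25, 6²≡5, 7²≡18, 8²≡2, 9²≡19, 10²≡7, 11²≡28, 12²≡20, 13²≡14, 14²≡10, 15²≡8 (mod 31).
So the quadratic residues mod 31 are {1, 2, 4, 5, 7, 8, 9, 10, 14, 16, 18, 19, 20, 25, 28}.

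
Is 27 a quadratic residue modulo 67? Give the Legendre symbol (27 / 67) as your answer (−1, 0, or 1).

-1

Reciprocity: 27 ≡ 3 and 67 ≡ 3 (mod 4), so (27/67) = −(67/27).
Reduce top mod 27: now compute (13/27).
Reciprocity: 13 ≡ 1 and 27 ≡ 3 (mod 4), so (13/27) = +(27/13).
Reduce top mod 13: now compute (1/13).
Reached (1/13) = 1. Collecting the sign flips along the way, the symbol is -1.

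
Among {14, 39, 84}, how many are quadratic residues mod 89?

(14/89) = -1 → non-residue.
(39/89) = +1 → QR.
(84/89) = +1 → QR.
Total quadratic residues among the 3: 2.

2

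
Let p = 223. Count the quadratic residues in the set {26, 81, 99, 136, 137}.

(26/223) = -1 → non-residue.
(81/223) = +1 → QR.
(99/223) = -1 → non-residue.
(136/223) = +1 → QR.
(137/223) = -1 → non-residue.
Total quadratic residues among the 5: 2.

2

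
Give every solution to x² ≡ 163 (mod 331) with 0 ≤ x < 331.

Since 331 ≡ 3 (mod 4), a square root of 163 is 163^((331+1)/4) = 163^83 mod 331.
Repeated squaring: 163^2≡89, 163^4≡308, 163^8≡198, 163^16≡146, 163^32≡132, 163^64≡212 (mod 331).
163^83 = 163^(64+16+2+1) ≡ 297 (mod 331).
Check: 297² = 88209 ≡ 163 (mod 331). The two roots are 34 and 297.

34, 297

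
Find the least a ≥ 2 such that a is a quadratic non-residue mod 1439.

(2/1439) = +1, so 2 is a residue.
(3/1439) = +1, so 3 is a residue.
(4/1439) = +1, so 4 is a residue.
(5/1439) = +1, so 5 is a residue.
(6/1439) = +1, so 6 is a residue.
(7/1439) = −1, so 7 is the smallest positive non-residue mod 1439.

7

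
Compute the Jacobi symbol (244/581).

-1

Pull out 2^2: since 581 ≡ 5 (mod 8), (2/581) = -1, so (2/581)^2 = +1.
Reciprocity: 61 ≡ 1 and 581 ≡ 1 (mod 4), so (61/581) = +(581/61).
Reduce top mod 61: now compute (32/61).
Pull out 2^5: since 61 ≡ 5 (mod 8), (2/61) = -1, so (2/61)^5 = -1.
Reached (1/61) = 1. Collecting the sign flips along the way, the symbol is -1.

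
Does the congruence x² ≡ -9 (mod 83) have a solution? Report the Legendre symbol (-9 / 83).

First reduce: -9 ≡ 74 (mod 83).
Pull out 2: since 83 ≡ 3 (mod 8), (2/83) = -1.
Reciprocity: 37 ≡ 1 and 83 ≡ 3 (mod 4), so (37/83) = +(83/37).
Reduce top mod 37: now compute (9/37).
Reciprocity: 9 ≡ 1 and 37 ≡ 1 (mod 4), so (9/37) = +(37/9).
Reduce top mod 9: now compute (1/9).
Reached (1/9) = 1. Collecting the sign flips along the way, the symbol is -1.

-1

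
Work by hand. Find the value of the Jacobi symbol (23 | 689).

Reciprocity: 23 ≡ 3 and 689 ≡ 1 (mod 4), so (23/689) = +(689/23).
Reduce top mod 23: now compute (22/23).
Pull out 2: since 23 ≡ 7 (mod 8), (2/23) = +1.
Reciprocity: 11 ≡ 3 and 23 ≡ 3 (mod 4), so (11/23) = −(23/11).
Reduce top mod 11: now compute (1/11).
Reached (1/11) = 1. Collecting the sign flips along the way, the symbol is -1.

-1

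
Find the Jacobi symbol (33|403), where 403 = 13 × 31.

-1

Reciprocity: 33 ≡ 1 and 403 ≡ 3 (mod 4), so (33/403) = +(403/33).
Reduce top mod 33: now compute (7/33).
Reciprocity: 7 ≡ 3 and 33 ≡ 1 (mod 4), so (7/33) = +(33/7).
Reduce top mod 7: now compute (5/7).
Reciprocity: 5 ≡ 1 and 7 ≡ 3 (mod 4), so (5/7) = +(7/5).
Reduce top mod 5: now compute (2/5).
Pull out 2: since 5 ≡ 5 (mod 8), (2/5) = -1.
Reached (1/5) = 1. Collecting the sign flips along the way, the symbol is -1.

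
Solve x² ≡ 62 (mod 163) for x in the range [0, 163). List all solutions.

Since 163 ≡ 3 (mod 4), a square root of 62 is 62^((163+1)/4) = 62^41 mod 163.
Repeated squaring: 62^2≡95, 62^4≡60, 62^8≡14, 62^16≡33, 62^32≡111 (mod 163).
62^41 = 62^(32+8+1) ≡ 15 (mod 163).
Check: 15² = 225 ≡ 62 (mod 163). The two roots are 15 and 148.

15, 148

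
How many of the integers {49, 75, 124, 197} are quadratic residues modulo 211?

(49/211) = +1 → QR.
(75/211) = -1 → non-residue.
(124/211) = -1 → non-residue.
(197/211) = -1 → non-residue.
Total quadratic residues among the 4: 1.

1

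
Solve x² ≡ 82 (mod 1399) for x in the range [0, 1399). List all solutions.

Since 1399 ≡ 3 (mod 4), a square root of 82 is 82^((1399+1)/4) = 82^350 mod 1399.
Repeated squaring: 82^2≡1128, 82^4≡693, 82^8≡392, 82^16≡1173, 82^32≡712, 82^64≡506, 82^128≡19, 82^256≡361 (mod 1399).
82^350 = 82^(256+64+16+8+4+2) ≡ 304 (mod 1399).
Check: 304² = 92416 ≡ 82 (mod 1399). The two roots are 304 and 1095.

304, 1095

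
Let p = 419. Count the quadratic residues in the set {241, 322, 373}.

1

(241/419) = -1 → non-residue.
(322/419) = -1 → non-residue.
(373/419) = +1 → QR.
Total quadratic residues among the 3: 1.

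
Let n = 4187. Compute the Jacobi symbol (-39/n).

-1

First reduce: -39 ≡ 4148 (mod 4187).
Pull out 2^2: since 4187 ≡ 3 (mod 8), (2/4187) = -1, so (2/4187)^2 = +1.
Reciprocity: 1037 ≡ 1 and 4187 ≡ 3 (mod 4), so (1037/4187) = +(4187/1037).
Reduce top mod 1037: now compute (39/1037).
Reciprocity: 39 ≡ 3 and 1037 ≡ 1 (mod 4), so (39/1037) = +(1037/39).
Reduce top mod 39: now compute (23/39).
Reciprocity: 23 ≡ 3 and 39 ≡ 3 (mod 4), so (23/39) = −(39/23).
Reduce top mod 23: now compute (16/23).
Pull out 2^4: since 23 ≡ 7 (mod 8), (2/23) = +1, so (2/23)^4 = +1.
Reached (1/23) = 1. Collecting the sign flips along the way, the symbol is -1.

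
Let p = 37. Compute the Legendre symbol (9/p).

1

Reciprocity: 9 ≡ 1 and 37 ≡ 1 (mod 4), so (9/37) = +(37/9).
Reduce top mod 9: now compute (1/9).
Reached (1/9) = 1. Collecting the sign flips along the way, the symbol is +1.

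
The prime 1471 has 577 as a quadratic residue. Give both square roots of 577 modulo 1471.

633, 838

Since 1471 ≡ 3 (mod 4), a square root of 577 is 577^((1471+1)/4) = 577^368 mod 1471.
Repeated squaring: 577^2≡483, 577^4≡871, 577^8≡1076, 577^16≡99, 577^32≡975, 577^64≡359, 577^128≡904, 577^256≡811 (mod 1471).
577^368 = 577^(256+64+32+16) ≡ 838 (mod 1471).
Check: 838² = 702244 ≡ 577 (mod 1471). The two roots are 633 and 838.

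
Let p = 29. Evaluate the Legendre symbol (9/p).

1

Reciprocity: 9 ≡ 1 and 29 ≡ 1 (mod 4), so (9/29) = +(29/9).
Reduce top mod 9: now compute (2/9).
Pull out 2: since 9 ≡ 1 (mod 8), (2/9) = +1.
Reached (1/9) = 1. Collecting the sign flips along the way, the symbol is +1.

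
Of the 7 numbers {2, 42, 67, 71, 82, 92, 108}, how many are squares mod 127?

(2/127) = +1 → QR.
(42/127) = +1 → QR.
(67/127) = -1 → non-residue.
(71/127) = +1 → QR.
(82/127) = +1 → QR.
(92/127) = -1 → non-residue.
(108/127) = -1 → non-residue.
Total quadratic residues among the 7: 4.

4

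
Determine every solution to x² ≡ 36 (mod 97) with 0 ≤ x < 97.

6, 91

97 ≡ 1 (mod 4), so we find a root by search.
Trying successive values, 6² = 36 ≡ 36 (mod 97). The other root is 97 − 6 = 91.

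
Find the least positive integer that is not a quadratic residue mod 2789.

(2/2789) = −1, so 2 is the smallest positive non-residue mod 2789.

2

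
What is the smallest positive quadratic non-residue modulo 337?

(2/337) = +1, so 2 is a residue.
(3/337) = +1, so 3 is a residue.
(4/337) = +1, so 4 is a residue.
(5/337) = −1, so 5 is the smallest positive non-residue mod 337.

5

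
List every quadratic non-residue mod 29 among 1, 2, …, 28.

2,3,8,10,11,12,14,15,17,18,19,21,26,27

Square k = 1,…,14 (k and 29−k give the same square):
1²=1, 2²=4, 3²=9, 4²=16, 5²=25, 6²≡7, 7²≡20, 8²≡6, 9²≡23, 10²≡13, 11²≡5, 12²≡28, 13²≡24, 14²≡22 (mod 29).
The residues are {1, 4, 5, 6, 7, 9, 13, 16, 20, 22, 23, 24, 25, 28}; the non-residues are the remaining 14 nonzero classes.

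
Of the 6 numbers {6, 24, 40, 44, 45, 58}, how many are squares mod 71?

5

(6/71) = +1 → QR.
(24/71) = +1 → QR.
(40/71) = +1 → QR.
(44/71) = -1 → non-residue.
(45/71) = +1 → QR.
(58/71) = +1 → QR.
Total quadratic residues among the 6: 5.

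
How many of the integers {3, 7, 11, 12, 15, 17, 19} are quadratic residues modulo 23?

(3/23) = +1 → QR.
(7/23) = -1 → non-residue.
(11/23) = -1 → non-residue.
(12/23) = +1 → QR.
(15/23) = -1 → non-residue.
(17/23) = -1 → non-residue.
(19/23) = -1 → non-residue.
Total quadratic residues among the 7: 2.

2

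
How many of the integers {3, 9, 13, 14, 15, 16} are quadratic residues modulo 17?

4

(3/17) = -1 → non-residue.
(9/17) = +1 → QR.
(13/17) = +1 → QR.
(14/17) = -1 → non-residue.
(15/17) = +1 → QR.
(16/17) = +1 → QR.
Total quadratic residues among the 6: 4.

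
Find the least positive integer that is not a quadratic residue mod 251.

(2/251) = −1, so 2 is the smallest positive non-residue mod 251.

2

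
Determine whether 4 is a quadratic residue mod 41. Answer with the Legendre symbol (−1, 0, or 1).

1

Pull out 2^2: since 41 ≡ 1 (mod 8), (2/41) = +1, so (2/41)^2 = +1.
Reached (1/41) = 1. Collecting the sign flips along the way, the symbol is +1.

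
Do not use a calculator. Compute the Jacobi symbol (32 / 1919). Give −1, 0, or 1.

1

Pull out 2^5: since 1919 ≡ 7 (mod 8), (2/1919) = +1, so (2/1919)^5 = +1.
Reached (1/1919) = 1. Collecting the sign flips along the way, the symbol is +1.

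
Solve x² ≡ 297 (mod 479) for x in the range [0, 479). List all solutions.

125, 354

Since 479 ≡ 3 (mod 4), a square root of 297 is 297^((479+1)/4) = 297^120 mod 479.
Repeated squaring: 297^2≡73, 297^4≡60, 297^8≡247, 297^16≡176, 297^32≡320, 297^64≡373 (mod 479).
297^120 = 297^(64+32+16+8) ≡ 125 (mod 479).
Check: 125² = 15625 ≡ 297 (mod 479). The two roots are 125 and 354.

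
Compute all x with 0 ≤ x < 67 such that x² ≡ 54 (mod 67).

11, 56

Since 67 ≡ 3 (mod 4), a square root of 54 is 54^((67+1)/4) = 54^17 mod 67.
Repeated squaring: 54^2≡35, 54^4≡19, 54^8≡26, 54^16≡6 (mod 67).
54^17 = 54^(16+1) ≡ 56 (mod 67).
Check: 56² = 3136 ≡ 54 (mod 67). The two roots are 11 and 56.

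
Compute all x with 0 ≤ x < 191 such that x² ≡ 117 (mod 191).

58, 133

Since 191 ≡ 3 (mod 4), a square root of 117 is 117^((191+1)/4) = 117^48 mod 191.
Repeated squaring: 117^2≡128, 117^4≡149, 117^8≡45, 117^16≡115, 117^32≡46 (mod 191).
117^48 = 117^(32+16) ≡ 133 (mod 191).
Check: 133² = 17689 ≡ 117 (mod 191). The two roots are 58 and 133.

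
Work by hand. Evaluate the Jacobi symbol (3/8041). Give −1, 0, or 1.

Reciprocity: 3 ≡ 3 and 8041 ≡ 1 (mod 4), so (3/8041) = +(8041/3).
Reduce top mod 3: now compute (1/3).
Reached (1/3) = 1. Collecting the sign flips along the way, the symbol is +1.

1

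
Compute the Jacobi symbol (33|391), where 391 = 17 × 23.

Reciprocity: 33 ≡ 1 and 391 ≡ 3 (mod 4), so (33/391) = +(391/33).
Reduce top mod 33: now compute (28/33).
Pull out 2^2: since 33 ≡ 1 (mod 8), (2/33) = +1, so (2/33)^2 = +1.
Reciprocity: 7 ≡ 3 and 33 ≡ 1 (mod 4), so (7/33) = +(33/7).
Reduce top mod 7: now compute (5/7).
Reciprocity: 5 ≡ 1 and 7 ≡ 3 (mod 4), so (5/7) = +(7/5).
Reduce top mod 5: now compute (2/5).
Pull out 2: since 5 ≡ 5 (mod 8), (2/5) = -1.
Reached (1/5) = 1. Collecting the sign flips along the way, the symbol is -1.

-1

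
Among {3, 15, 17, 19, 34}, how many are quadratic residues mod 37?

2

(3/37) = +1 → QR.
(15/37) = -1 → non-residue.
(17/37) = -1 → non-residue.
(19/37) = -1 → non-residue.
(34/37) = +1 → QR.
Total quadratic residues among the 5: 2.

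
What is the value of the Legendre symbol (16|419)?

1

Pull out 2^4: since 419 ≡ 3 (mod 8), (2/419) = -1, so (2/419)^4 = +1.
Reached (1/419) = 1. Collecting the sign flips along the way, the symbol is +1.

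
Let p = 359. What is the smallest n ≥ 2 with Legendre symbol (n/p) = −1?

7

(2/359) = +1, so 2 is a residue.
(3/359) = +1, so 3 is a residue.
(4/359) = +1, so 4 is a residue.
(5/359) = +1, so 5 is a residue.
(6/359) = +1, so 6 is a residue.
(7/359) = −1, so 7 is the smallest positive non-residue mod 359.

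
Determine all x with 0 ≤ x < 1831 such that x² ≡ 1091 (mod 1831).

489, 1342

Since 1831 ≡ 3 (mod 4), a square root of 1091 is 1091^((1831+1)/4) = 1091^458 mod 1831.
Repeated squaring: 1091^2≡131, 1091^4≡682, 1091^8≡50, 1091^16≡669, 1091^32≡797, 1091^64≡1683, 1091^128≡1763, 1091^256≡962 (mod 1831).
1091^458 = 1091^(256+128+64+8+2) ≡ 489 (mod 1831).
Check: 489² = 239121 ≡ 1091 (mod 1831). The two roots are 489 and 1342.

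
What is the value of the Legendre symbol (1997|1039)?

First reduce: 1997 ≡ 958 (mod 1039).
Pull out 2: since 1039 ≡ 7 (mod 8), (2/1039) = +1.
Reciprocity: 479 ≡ 3 and 1039 ≡ 3 (mod 4), so (479/1039) = −(1039/479).
Reduce top mod 479: now compute (81/479).
Reciprocity: 81 ≡ 1 and 479 ≡ 3 (mod 4), so (81/479) = +(479/81).
Reduce top mod 81: now compute (74/81).
Pull out 2: since 81 ≡ 1 (mod 8), (2/81) = +1.
Reciprocity: 37 ≡ 1 and 81 ≡ 1 (mod 4), so (37/81) = +(81/37).
Reduce top mod 37: now compute (7/37).
Reciprocity: 7 ≡ 3 and 37 ≡ 1 (mod 4), so (7/37) = +(37/7).
Reduce top mod 7: now compute (2/7).
Pull out 2: since 7 ≡ 7 (mod 8), (2/7) = +1.
Reached (1/7) = 1. Collecting the sign flips along the way, the symbol is -1.

-1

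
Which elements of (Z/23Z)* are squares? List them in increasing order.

Square k = 1,…,11 (k and 23−k give the same square):
1²=1, 2²=4, 3²=9, 4²=16, 5²≡2, 6²≡13, 7²≡3, 8²≡18, 9²≡12, 10²≡8, 11²≡6 (mod 23).
So the quadratic residues mod 23 are {1, 2, 3, 4, 6, 8, 9, 12, 13, 16, 18}.

1,2,3,4,6,8,9,12,13,16,18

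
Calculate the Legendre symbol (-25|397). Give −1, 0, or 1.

Euler's criterion: (-25/397) ≡ 372^198 (mod 397).
372^2 ≡ 228 (mod 397)
372^4 ≡ 374 (mod 397)
372^8 ≡ 132 (mod 397)
372^16 ≡ 353 (mod 397)
372^32 ≡ 348 (mod 397)
372^64 ≡ 19 (mod 397)
372^128 ≡ 361 (mod 397)
372^198 = 372^(128+64+4+2) ≡ 1 (mod 397).
Result is 1, so (-25/397) = 1.

1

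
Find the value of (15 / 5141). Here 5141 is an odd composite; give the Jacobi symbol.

Reciprocity: 15 ≡ 3 and 5141 ≡ 1 (mod 4), so (15/5141) = +(5141/15).
Reduce top mod 15: now compute (11/15).
Reciprocity: 11 ≡ 3 and 15 ≡ 3 (mod 4), so (11/15) = −(15/11).
Reduce top mod 11: now compute (4/11).
Pull out 2^2: since 11 ≡ 3 (mod 8), (2/11) = -1, so (2/11)^2 = +1.
Reached (1/11) = 1. Collecting the sign flips along the way, the symbol is -1.

-1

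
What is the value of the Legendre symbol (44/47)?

-1

Euler's criterion: (44/47) ≡ 44^23 (mod 47).
44^2 ≡ 9 (mod 47)
44^4 ≡ 34 (mod 47)
44^8 ≡ 28 (mod 47)
44^16 ≡ 32 (mod 47)
44^23 = 44^(16+4+2+1) ≡ 46 (mod 47).
Result is 46 ≡ −1, so (44/47) = −1.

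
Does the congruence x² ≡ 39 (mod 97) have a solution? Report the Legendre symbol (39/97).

Euler's criterion: (39/97) ≡ 39^48 (mod 97).
39^2 ≡ 66 (mod 97)
39^4 ≡ 88 (mod 97)
39^8 ≡ 81 (mod 97)
39^16 ≡ 62 (mod 97)
39^32 ≡ 61 (mod 97)
39^48 = 39^(32+16) ≡ 96 (mod 97).
Result is 96 ≡ −1, so (39/97) = −1.

-1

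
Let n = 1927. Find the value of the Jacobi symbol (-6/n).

1

First reduce: -6 ≡ 1921 (mod 1927).
Reciprocity: 1921 ≡ 1 and 1927 ≡ 3 (mod 4), so (1921/1927) = +(1927/1921).
Reduce top mod 1921: now compute (6/1921).
Pull out 2: since 1921 ≡ 1 (mod 8), (2/1921) = +1.
Reciprocity: 3 ≡ 3 and 1921 ≡ 1 (mod 4), so (3/1921) = +(1921/3).
Reduce top mod 3: now compute (1/3).
Reached (1/3) = 1. Collecting the sign flips along the way, the symbol is +1.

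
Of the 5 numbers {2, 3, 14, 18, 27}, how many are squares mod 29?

(2/29) = -1 → non-residue.
(3/29) = -1 → non-residue.
(14/29) = -1 → non-residue.
(18/29) = -1 → non-residue.
(27/29) = -1 → non-residue.
Total quadratic residues among the 5: 0.

0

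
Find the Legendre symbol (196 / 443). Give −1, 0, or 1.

Euler's criterion: (196/443) ≡ 196^221 (mod 443).
196^2 ≡ 318 (mod 443)
196^4 ≡ 120 (mod 443)
196^8 ≡ 224 (mod 443)
196^16 ≡ 117 (mod 443)
196^32 ≡ 399 (mod 443)
196^64 ≡ 164 (mod 443)
196^128 ≡ 316 (mod 443)
196^221 = 196^(128+64+16+8+4+1) ≡ 1 (mod 443).
Result is 1, so (196/443) = 1.

1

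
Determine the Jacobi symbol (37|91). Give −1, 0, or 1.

Reciprocity: 37 ≡ 1 and 91 ≡ 3 (mod 4), so (37/91) = +(91/37).
Reduce top mod 37: now compute (17/37).
Reciprocity: 17 ≡ 1 and 37 ≡ 1 (mod 4), so (17/37) = +(37/17).
Reduce top mod 17: now compute (3/17).
Reciprocity: 3 ≡ 3 and 17 ≡ 1 (mod 4), so (3/17) = +(17/3).
Reduce top mod 3: now compute (2/3).
Pull out 2: since 3 ≡ 3 (mod 8), (2/3) = -1.
Reached (1/3) = 1. Collecting the sign flips along the way, the symbol is -1.

-1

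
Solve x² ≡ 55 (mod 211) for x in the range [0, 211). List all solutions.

Since 211 ≡ 3 (mod 4), a square root of 55 is 55^((211+1)/4) = 55^53 mod 211.
Repeated squaring: 55^2≡71, 55^4≡188, 55^8≡107, 55^16≡55, 55^32≡71 (mod 211).
55^53 = 55^(32+16+4+1) ≡ 107 (mod 211).
Check: 107² = 11449 ≡ 55 (mod 211). The two roots are 104 and 107.

104, 107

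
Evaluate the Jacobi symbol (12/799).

-1

Pull out 2^2: since 799 ≡ 7 (mod 8), (2/799) = +1, so (2/799)^2 = +1.
Reciprocity: 3 ≡ 3 and 799 ≡ 3 (mod 4), so (3/799) = −(799/3).
Reduce top mod 3: now compute (1/3).
Reached (1/3) = 1. Collecting the sign flips along the way, the symbol is -1.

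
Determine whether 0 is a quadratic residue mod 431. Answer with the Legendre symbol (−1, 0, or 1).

Top reduces to 0: gcd > 1, so the symbol is 0.

0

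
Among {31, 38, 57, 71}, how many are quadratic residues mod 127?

3

(31/127) = +1 → QR.
(38/127) = +1 → QR.
(57/127) = -1 → non-residue.
(71/127) = +1 → QR.
Total quadratic residues among the 4: 3.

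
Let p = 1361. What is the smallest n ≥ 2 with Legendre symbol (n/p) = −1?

3

(2/1361) = +1, so 2 is a residue.
(3/1361) = −1, so 3 is the smallest positive non-residue mod 1361.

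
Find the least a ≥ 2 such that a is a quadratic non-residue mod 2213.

(2/2213) = −1, so 2 is the smallest positive non-residue mod 2213.

2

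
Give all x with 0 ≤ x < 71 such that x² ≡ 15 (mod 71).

21, 50

Since 71 ≡ 3 (mod 4), a square root of 15 is 15^((71+1)/4) = 15^18 mod 71.
Repeated squaring: 15^2≡12, 15^4≡2, 15^8≡4, 15^16≡16 (mod 71).
15^18 = 15^(16+2) ≡ 50 (mod 71).
Check: 50² = 2500 ≡ 15 (mod 71). The two roots are 21 and 50.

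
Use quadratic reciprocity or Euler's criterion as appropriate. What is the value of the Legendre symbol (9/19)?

1

Euler's criterion: (9/19) ≡ 9^9 (mod 19).
9^2 ≡ 5 (mod 19)
9^4 ≡ 6 (mod 19)
9^8 ≡ 17 (mod 19)
9^9 = 9^(8+1) ≡ 1 (mod 19).
Result is 1, so (9/19) = 1.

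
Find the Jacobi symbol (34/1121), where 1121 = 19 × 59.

1

Pull out 2: since 1121 ≡ 1 (mod 8), (2/1121) = +1.
Reciprocity: 17 ≡ 1 and 1121 ≡ 1 (mod 4), so (17/1121) = +(1121/17).
Reduce top mod 17: now compute (16/17).
Pull out 2^4: since 17 ≡ 1 (mod 8), (2/17) = +1, so (2/17)^4 = +1.
Reached (1/17) = 1. Collecting the sign flips along the way, the symbol is +1.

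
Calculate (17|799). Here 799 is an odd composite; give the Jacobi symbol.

0

Reciprocity: 17 ≡ 1 and 799 ≡ 3 (mod 4), so (17/799) = +(799/17).
Reduce top mod 17: now compute (0/17).
Top reduces to 0: gcd > 1, so the symbol is 0.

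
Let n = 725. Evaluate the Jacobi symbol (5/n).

0

Reciprocity: 5 ≡ 1 and 725 ≡ 1 (mod 4), so (5/725) = +(725/5).
Reduce top mod 5: now compute (0/5).
Top reduces to 0: gcd > 1, so the symbol is 0.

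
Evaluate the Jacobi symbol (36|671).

1

Pull out 2^2: since 671 ≡ 7 (mod 8), (2/671) = +1, so (2/671)^2 = +1.
Reciprocity: 9 ≡ 1 and 671 ≡ 3 (mod 4), so (9/671) = +(671/9).
Reduce top mod 9: now compute (5/9).
Reciprocity: 5 ≡ 1 and 9 ≡ 1 (mod 4), so (5/9) = +(9/5).
Reduce top mod 5: now compute (4/5).
Pull out 2^2: since 5 ≡ 5 (mod 8), (2/5) = -1, so (2/5)^2 = +1.
Reached (1/5) = 1. Collecting the sign flips along the way, the symbol is +1.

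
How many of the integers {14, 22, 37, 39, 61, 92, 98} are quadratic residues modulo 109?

(14/109) = -1 → non-residue.
(22/109) = +1 → QR.
(37/109) = -1 → non-residue.
(39/109) = -1 → non-residue.
(61/109) = +1 → QR.
(92/109) = -1 → non-residue.
(98/109) = -1 → non-residue.
Total quadratic residues among the 7: 2.

2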